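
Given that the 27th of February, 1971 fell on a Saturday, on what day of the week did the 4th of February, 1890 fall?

Tuesday

Count forward from the earlier date (February 4, 1890) to the later (February 27, 1971):
Day-of-year of February 4, 1890: 35.
Day-of-year of February 27, 1971: 58.
1890 has 365 days, so 365 − 35 = 330 days remain in 1890.
Full years 1891–1970: 61 common + 19 leap = 61×365 + 19×366 = 29219 days.
Total: 330 + 29219 + 58 = 29607 days.
29607 mod 7 = 4, so 4 days before Saturday is Tuesday.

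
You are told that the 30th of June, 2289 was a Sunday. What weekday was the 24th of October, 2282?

Count forward from the earlier date (October 24, 2282) to the later (June 30, 2289):
Day-of-year of October 24, 2282: 297.
Day-of-year of June 30, 2289: 181.
2282 has 365 days, so 365 − 297 = 68 days remain in 2282.
Full years: 2283: 365; 2284: 366; 2285: 365; 2286: 365; 2287: 365; 2288: 366. Sum = 2192.
Total: 68 + 2192 + 181 = 2441 days.
2441 mod 7 = 5, so 5 days before Sunday is Tuesday.

Tuesday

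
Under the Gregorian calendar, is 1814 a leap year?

No

1814 is not a leap year.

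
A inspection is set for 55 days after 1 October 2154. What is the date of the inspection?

25 November 2154

Count 55 days after October 1, 2154:
October 2154: 31 − 1 = 30 days remain.
November 1–25, 2154: 25 days.
Total: 30 + 25 = 55 days.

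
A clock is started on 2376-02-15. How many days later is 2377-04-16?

426

Day-of-year of February 15, 2376: 46.
Day-of-year of April 16, 2377: 106.
2376 has 366 days, so 366 − 46 = 320 days remain in 2376.
Total: 320 + 106 = 426 days.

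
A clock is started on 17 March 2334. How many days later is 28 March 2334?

Within March 2334: 28 − 17 = 11 days.

11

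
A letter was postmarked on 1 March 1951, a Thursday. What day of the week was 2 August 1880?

Monday

Count forward from the earlier date (August 2, 1880) to the later (March 1, 1951):
From August 2, 1880 to August 2, 1950: 70 years, of which 16 contain a Feb 29 — 54×365 + 16×366 = 25566 days.
(1900 is not a leap year (divisible by 100 but not 400).)
August 1950: 31 − 2 = 29 days remain.
Then September (30), October (31), November (30), December (31), January (31), February 1951 (28): 30 + 31 + 30 + 31 + 31 + 28 = 181 days.
March 1, 1951: 1 day.
Residual: 211 days.
Total: 25777 days.
25777 mod 7 = 3, so 3 days before Thursday is Monday.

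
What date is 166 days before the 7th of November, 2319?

the 25th of May, 2319

Count 166 days before November 7, 2319:
May 2319: 31 − 25 = 6 days remain.
Then June (30), July (31), August (31), September (30), October (31): 30 + 31 + 31 + 30 + 31 = 153 days.
November 1–7, 2319: 7 days.
Total: 6 + 153 + 7 = 166 days.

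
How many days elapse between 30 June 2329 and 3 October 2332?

1191

Day-of-year of June 30, 2329: 181.
Day-of-year of October 3, 2332: 277.
2329 has 365 days, so 365 − 181 = 184 days remain in 2329.
Full years: 2330: 365; 2331: 365. Sum = 730.
Total: 184 + 730 + 277 = 1191 days.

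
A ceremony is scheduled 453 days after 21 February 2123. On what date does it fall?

19 May 2124

Count 453 days after February 21, 2123:
February 21, 2123 → February 21, 2124: 365 days.
February 2124: 29 − 21 = 8 days remain (2124 is a leap year, so February has 29 days).
Then March (31), April (30): 31 + 30 = 61 days.
May 1–19, 2124: 19 days.
Residual: 88 days.
Total: 453 days.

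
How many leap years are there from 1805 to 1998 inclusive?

Years divisible by 4: 1808, 1812, …, 1996 — 48 in all.
Of these, 1900 is divisible by 100 but not 400, so not leap.
Leap years: 48 − 1 = 47.

47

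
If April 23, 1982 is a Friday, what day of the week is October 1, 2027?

Friday

Day-of-year of April 23, 1982: 113.
Day-of-year of October 1, 2027: 274.
1982 has 365 days, so 365 − 113 = 252 days remain in 1982.
Full years 1983–2026: 33 common + 11 leap = 33×365 + 11×366 = 16071 days.
Total: 252 + 16071 + 274 = 16597 days.
16597 is a multiple of 7, so October 1, 2027 falls on the same weekday: Friday.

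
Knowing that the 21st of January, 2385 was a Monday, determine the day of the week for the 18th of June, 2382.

Friday

Count forward from the earlier date (June 18, 2382) to the later (January 21, 2385):
Day-of-year of June 18, 2382: 169.
Day-of-year of January 21, 2385: 21.
2382 has 365 days, so 365 − 169 = 196 days remain in 2382.
Full years: 2383: 365; 2384: 366. Sum = 731.
Total: 196 + 731 + 21 = 948 days.
948 mod 7 = 3, so 3 days before Monday is Friday.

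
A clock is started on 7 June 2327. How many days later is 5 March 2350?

8307

Day-of-year of June 7, 2327: 158.
Day-of-year of March 5, 2350: 64.
2327 has 365 days, so 365 − 158 = 207 days remain in 2327.
Full years 2328–2349: 16 common + 6 leap = 16×365 + 6×366 = 8036 days.
Total: 207 + 8036 + 64 = 8307 days.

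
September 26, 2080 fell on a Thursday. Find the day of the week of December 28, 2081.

September 26, 2080 → September 26, 2081: 365 days.
September 2081: 30 − 26 = 4 days remain.
Then October (31), November (30): 31 + 30 = 61 days.
December 1–28, 2081: 28 days.
Residual: 93 days.
Total: 458 days.
458 mod 7 = 3, so 3 days after Thursday is Sunday.

Sunday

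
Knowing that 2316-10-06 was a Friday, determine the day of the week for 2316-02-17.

Count forward from the earlier date (February 17, 2316) to the later (October 6, 2316):
February 2316: 29 − 17 = 12 days remain (2316 is a leap year, so February has 29 days).
Then March (31), April (30), May (31), June (30), July (31), August (31), September (30): 31 + 30 + 31 + 30 + 31 + 31 + 30 = 214 days.
October 1–6, 2316: 6 days.
Total: 12 + 214 + 6 = 232 days.
232 mod 7 = 1, so 1 day before Friday is Thursday.

Thursday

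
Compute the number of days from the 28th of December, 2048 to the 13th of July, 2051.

927

December 28, 2048 → December 28, 2049: 365 days.
December 28, 2049 → December 28, 2050: 365 days.
December 2050: 31 − 28 = 3 days remain.
Then January (31), February 2051 (28), March (31), April (30), May (31), June (30): 31 + 28 + 31 + 30 + 31 + 30 = 181 days.
July 1–13, 2051: 13 days.
Residual: 197 days.
Total: 927 days.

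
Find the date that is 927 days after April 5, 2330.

October 18, 2332

Count 927 days after April 5, 2330:
April 5, 2330 → April 5, 2331: 365 days.
April 5, 2331 → April 5, 2332: 366 days (2332 is a leap year).
April 2332: 30 − 5 = 25 days remain.
Then May (31), June (30), July (31), August (31), September (30): 31 + 30 + 31 + 31 + 30 = 153 days.
October 1–18, 2332: 18 days.
Residual: 196 days.
Total: 927 days.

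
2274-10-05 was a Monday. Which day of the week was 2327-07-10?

Day-of-year of October 5, 2274: 278.
Day-of-year of July 10, 2327: 191.
2274 has 365 days, so 365 − 278 = 87 days remain in 2274.
Full years 2275–2326: 40 common + 12 leap = 40×365 + 12×366 = 18992 days.
Total: 87 + 18992 + 191 = 19270 days.
19270 mod 7 = 6, so 6 days after Monday is Sunday.

Sunday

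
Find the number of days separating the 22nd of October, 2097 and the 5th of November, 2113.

From October 22, 2097 to October 22, 2113: 16 years, of which 3 contain a Feb 29 — 13×365 + 3×366 = 5843 days.
(2100 is not a leap year (divisible by 100 but not 400).)
October 2113: 31 − 22 = 9 days remain.
November 1–5, 2113: 5 days.
Residual: 14 days.
Total: 5857 days.

5857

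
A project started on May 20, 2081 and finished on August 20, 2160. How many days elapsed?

Day-of-year of May 20, 2081: 140.
Day-of-year of August 20, 2160: 233.
2081 has 365 days, so 365 − 140 = 225 days remain in 2081.
Full years 2082–2159: 60 common + 18 leap = 60×365 + 18×366 = 28488 days.
Total: 225 + 28488 + 233 = 28946 days.

28946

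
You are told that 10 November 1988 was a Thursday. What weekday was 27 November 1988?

Sunday

Within November 1988: 27 − 10 = 17 days.
17 mod 7 = 3, so 3 days after Thursday is Sunday.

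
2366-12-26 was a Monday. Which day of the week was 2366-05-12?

Thursday

Count forward from the earlier date (May 12, 2366) to the later (December 26, 2366):
May 2366: 31 − 12 = 19 days remain.
Then June (30), July (31), August (31), September (30), October (31), November (30): 30 + 31 + 31 + 30 + 31 + 30 = 183 days.
December 1–26, 2366: 26 days.
Total: 19 + 183 + 26 = 228 days.
228 mod 7 = 4, so 4 days before Monday is Thursday.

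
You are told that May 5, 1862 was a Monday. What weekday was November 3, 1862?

Monday

May 1862: 31 − 5 = 26 days remain.
Then June (30), July (31), August (31), September (30), October (31): 30 + 31 + 31 + 30 + 31 = 153 days.
November 1–3, 1862: 3 days.
Total: 26 + 153 + 3 = 182 days.
182 is a multiple of 7, so November 3, 1862 falls on the same weekday: Monday.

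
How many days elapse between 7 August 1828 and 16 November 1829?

August 7, 1828 → August 7, 1829: 365 days.
August 1829: 31 − 7 = 24 days remain.
Then September (30), October (31): 30 + 31 = 61 days.
November 1–16, 1829: 16 days.
Residual: 101 days.
Total: 466 days.

466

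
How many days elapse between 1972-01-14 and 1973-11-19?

Day-of-year of January 14, 1972: 14.
Day-of-year of November 19, 1973: 323.
1972 has 366 days, so 366 − 14 = 352 days remain in 1972.
Total: 352 + 323 = 675 days.

675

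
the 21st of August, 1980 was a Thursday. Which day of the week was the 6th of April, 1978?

Thursday

Count forward from the earlier date (April 6, 1978) to the later (August 21, 1980):
April 6, 1978 → April 6, 1979: 365 days.
April 6, 1979 → April 6, 1980: 366 days (1980 is a leap year).
April 1980: 30 − 6 = 24 days remain.
Then May (31), June (30), July (31): 31 + 30 + 31 = 92 days.
August 1–21, 1980: 21 days.
Residual: 137 days.
Total: 868 days.
868 is a multiple of 7, so the 6th of April, 1978 falls on the same weekday: Thursday.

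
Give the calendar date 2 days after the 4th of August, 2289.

the 6th of August, 2289

Count 2 days after August 4, 2289:
Within August 2289: 6 − 4 = 2 days.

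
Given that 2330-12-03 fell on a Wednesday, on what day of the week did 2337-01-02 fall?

Saturday

Day-of-year of December 3, 2330: 337.
Day-of-year of January 2, 2337: 2.
2330 has 365 days, so 365 − 337 = 28 days remain in 2330.
Full years: 2331: 365; 2332: 366; 2333: 365; 2334: 365; 2335: 365; 2336: 366. Sum = 2192.
Total: 28 + 2192 + 2 = 2222 days.
2222 mod 7 = 3, so 3 days after Wednesday is Saturday.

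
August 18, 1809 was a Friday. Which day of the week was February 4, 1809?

Saturday

Count forward from the earlier date (February 4, 1809) to the later (August 18, 1809):
February 1809: 28 − 4 = 24 days remain (1809 is not a leap year, so February has 28 days).
Then March (31), April (30), May (31), June (30), July (31): 31 + 30 + 31 + 30 + 31 = 153 days.
August 1–18, 1809: 18 days.
Total: 24 + 153 + 18 = 195 days.
195 mod 7 = 6, so 6 days before Friday is Saturday.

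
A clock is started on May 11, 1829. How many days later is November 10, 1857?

From May 11, 1829 to May 11, 1857: 28 years, of which 7 contain a Feb 29 — 21×365 + 7×366 = 10227 days.
May 1857: 31 − 11 = 20 days remain.
Then June (30), July (31), August (31), September (30), October (31): 30 + 31 + 31 + 30 + 31 = 153 days.
November 1–10, 1857: 10 days.
Residual: 183 days.
Total: 10410 days.

10410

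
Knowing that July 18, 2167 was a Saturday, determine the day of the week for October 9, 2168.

Sunday

July 18, 2167 → July 18, 2168: 366 days (2168 is a leap year).
July 2168: 31 − 18 = 13 days remain.
Then August (31), September (30): 31 + 30 = 61 days.
October 1–9, 2168: 9 days.
Residual: 83 days.
Total: 449 days.
449 mod 7 = 1, so 1 day after Saturday is Sunday.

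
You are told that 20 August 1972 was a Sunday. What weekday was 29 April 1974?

Day-of-year of August 20, 1972: 233.
Day-of-year of April 29, 1974: 119.
1972 has 366 days, so 366 − 233 = 133 days remain in 1972.
Full years: 1973: 365. Sum = 365.
Total: 133 + 365 + 119 = 617 days.
617 mod 7 = 1, so 1 day after Sunday is Monday.

Monday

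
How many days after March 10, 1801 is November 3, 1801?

238

March 1801: 31 − 10 = 21 days remain.
Then April (30), May (31), June (30), July (31), August (31), September (30), October (31): 30 + 31 + 30 + 31 + 31 + 30 + 31 = 214 days.
November 1–3, 1801: 3 days.
Total: 21 + 214 + 3 = 238 days.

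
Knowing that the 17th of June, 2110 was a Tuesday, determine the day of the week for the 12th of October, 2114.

June 17, 2110 → June 17, 2111: 365 days.
June 17, 2111 → June 17, 2112: 366 days (2112 is a leap year).
June 17, 2112 → June 17, 2113: 365 days.
June 17, 2113 → June 17, 2114: 365 days.
June 2114: 30 − 17 = 13 days remain.
Then July (31), August (31), September (30): 31 + 31 + 30 = 92 days.
October 1–12, 2114: 12 days.
Residual: 117 days.
Total: 1578 days.
1578 mod 7 = 3, so 3 days after Tuesday is Friday.

Friday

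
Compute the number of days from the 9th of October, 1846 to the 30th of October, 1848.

752

October 1846: 31 − 9 = 22 days remain.
Then 23 full months totalling 700 days.
October 1–30, 1848: 30 days.
Total: 22 + 700 + 30 = 752 days.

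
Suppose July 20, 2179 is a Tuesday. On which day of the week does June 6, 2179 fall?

Sunday

Count forward from the earlier date (June 6, 2179) to the later (July 20, 2179):
June 2179: 30 − 6 = 24 days remain.
July 1–20, 2179: 20 days.
Total: 24 + 20 = 44 days.
44 mod 7 = 2, so 2 days before Tuesday is Sunday.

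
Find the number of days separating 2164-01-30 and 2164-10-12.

256

January 2164: 31 − 30 = 1 day remains.
Then February 2164 (29), March (31), April (30), May (31), June (30), July (31), August (31), September (30): 29 + 31 + 30 + 31 + 30 + 31 + 31 + 30 = 243 days.
October 1–12, 2164: 12 days.
Total: 1 + 243 + 12 = 256 days.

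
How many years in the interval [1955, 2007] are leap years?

13

Years divisible by 4: 1956, 1960, …, 2004 — 13 in all.
2000 is divisible by 400, so still leap.
No century exceptions apply. Count: 13.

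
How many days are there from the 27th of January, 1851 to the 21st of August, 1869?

6781

From January 27, 1851 to January 27, 1869: 18 years, of which 5 contain a Feb 29 — 13×365 + 5×366 = 6575 days.
January 1869: 31 − 27 = 4 days remain.
Then February 1869 (28), March (31), April (30), May (31), June (30), July (31): 28 + 31 + 30 + 31 + 30 + 31 = 181 days.
August 1–21, 1869: 21 days.
Residual: 206 days.
Total: 6781 days.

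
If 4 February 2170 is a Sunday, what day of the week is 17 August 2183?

From February 4, 2170 to February 4, 2183: 13 years, of which 3 contain a Feb 29 — 10×365 + 3×366 = 4748 days.
February 2183: 28 − 4 = 24 days remain (2183 is not a leap year, so February has 28 days).
Then March (31), April (30), May (31), June (30), July (31): 31 + 30 + 31 + 30 + 31 = 153 days.
August 1–17, 2183: 17 days.
Residual: 194 days.
Total: 4942 days.
4942 is a multiple of 7, so 17 August 2183 falls on the same weekday: Sunday.

Sunday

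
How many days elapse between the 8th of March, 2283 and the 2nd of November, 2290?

From March 8, 2283 to March 8, 2290: 7 years, of which 2 contain a Feb 29 — 5×365 + 2×366 = 2557 days.
March 2290: 31 − 8 = 23 days remain.
Then April (30), May (31), June (30), July (31), August (31), September (30), October (31): 30 + 31 + 30 + 31 + 31 + 30 + 31 = 214 days.
November 1–2, 2290: 2 days.
Residual: 239 days.
Total: 2796 days.

2796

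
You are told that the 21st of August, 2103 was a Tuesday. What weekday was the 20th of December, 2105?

Sunday

August 2103: 31 − 21 = 10 days remain.
Then 27 full months totalling 822 days.
December 1–20, 2105: 20 days.
Total: 10 + 822 + 20 = 852 days.
852 mod 7 = 5, so 5 days after Tuesday is Sunday.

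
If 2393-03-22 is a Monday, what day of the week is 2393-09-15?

Wednesday

March 2393: 31 − 22 = 9 days remain.
Then April (30), May (31), June (30), July (31), August (31): 30 + 31 + 30 + 31 + 31 = 153 days.
September 1–15, 2393: 15 days.
Total: 9 + 153 + 15 = 177 days.
177 mod 7 = 2, so 2 days after Monday is Wednesday.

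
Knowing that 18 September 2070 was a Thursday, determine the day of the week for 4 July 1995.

Tuesday

Count forward from the earlier date (July 4, 1995) to the later (September 18, 2070):
From July 4, 1995 to July 4, 2070: 75 years, of which 19 contain a Feb 29 — 56×365 + 19×366 = 27394 days.
(2000 is a leap year (divisible by 400).)
July 2070: 31 − 4 = 27 days remain.
Then August (31): 31 days.
September 1–18, 2070: 18 days.
Residual: 76 days.
Total: 27470 days.
27470 mod 7 = 2, so 2 days before Thursday is Tuesday.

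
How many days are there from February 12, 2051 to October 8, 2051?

February 2051: 28 − 12 = 16 days remain (2051 is not a leap year, so February has 28 days).
Then March (31), April (30), May (31), June (30), July (31), August (31), September (30): 31 + 30 + 31 + 30 + 31 + 31 + 30 = 214 days.
October 1–8, 2051: 8 days.
Total: 16 + 214 + 8 = 238 days.

238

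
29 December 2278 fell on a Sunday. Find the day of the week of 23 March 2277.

Friday

Count forward from the earlier date (March 23, 2277) to the later (December 29, 2278):
March 2277: 31 − 23 = 8 days remain.
Then 20 full months totalling 609 days.
December 1–29, 2278: 29 days.
Total: 8 + 609 + 29 = 646 days.
646 mod 7 = 2, so 2 days before Sunday is Friday.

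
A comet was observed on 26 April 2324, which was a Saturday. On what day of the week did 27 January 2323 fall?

Saturday

Count forward from the earlier date (January 27, 2323) to the later (April 26, 2324):
January 27, 2323 → January 27, 2324: 365 days.
January 2324: 31 − 27 = 4 days remain.
Then February 2324 (29), March (31): 29 + 31 = 60 days.
April 1–26, 2324: 26 days.
Residual: 90 days.
Total: 455 days.
455 is a multiple of 7, so 27 January 2323 falls on the same weekday: Saturday.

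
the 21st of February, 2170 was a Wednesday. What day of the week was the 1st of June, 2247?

Tuesday

Day-of-year of February 21, 2170: 52.
Day-of-year of June 1, 2247: 152.
2170 has 365 days, so 365 − 52 = 313 days remain in 2170.
Full years 2171–2246: 58 common + 18 leap = 58×365 + 18×366 = 27758 days.
Total: 313 + 27758 + 152 = 28223 days.
28223 mod 7 = 6, so 6 days after Wednesday is Tuesday.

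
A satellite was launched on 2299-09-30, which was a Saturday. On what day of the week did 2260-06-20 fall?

Count forward from the earlier date (June 20, 2260) to the later (September 30, 2299):
Day-of-year of June 20, 2260: 172.
Day-of-year of September 30, 2299: 273.
2260 has 366 days, so 366 − 172 = 194 days remain in 2260.
Full years 2261–2298: 29 common + 9 leap = 29×365 + 9×366 = 13879 days.
Total: 194 + 13879 + 273 = 14346 days.
14346 mod 7 = 3, so 3 days before Saturday is Wednesday.

Wednesday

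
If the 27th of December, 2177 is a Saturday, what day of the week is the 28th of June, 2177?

Count forward from the earlier date (June 28, 2177) to the later (December 27, 2177):
June 2177: 30 − 28 = 2 days remain.
Then July (31), August (31), September (30), October (31), November (30): 31 + 31 + 30 + 31 + 30 = 153 days.
December 1–27, 2177: 27 days.
Total: 2 + 153 + 27 = 182 days.
182 is a multiple of 7, so the 28th of June, 2177 falls on the same weekday: Saturday.

Saturday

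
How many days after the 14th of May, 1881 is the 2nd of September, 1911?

Day-of-year of May 14, 1881: 134.
Day-of-year of September 2, 1911: 245.
1881 has 365 days, so 365 − 134 = 231 days remain in 1881.
Full years 1882–1910: 23 common + 6 leap = 23×365 + 6×366 = 10591 days.
Total: 231 + 10591 + 245 = 11067 days.

11067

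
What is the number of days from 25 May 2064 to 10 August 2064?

77

May 2064: 31 − 25 = 6 days remain.
Then June (30), July (31): 30 + 31 = 61 days.
August 1–10, 2064: 10 days.
Total: 6 + 61 + 10 = 77 days.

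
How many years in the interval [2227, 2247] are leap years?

Years divisible by 4 in [2227, 2247]: 2228, 2232, 2236, 2240, 2244.
No century exceptions apply. Count: 5.

5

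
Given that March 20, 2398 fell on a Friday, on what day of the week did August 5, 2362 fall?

Sunday

Count forward from the earlier date (August 5, 2362) to the later (March 20, 2398):
Day-of-year of August 5, 2362: 217.
Day-of-year of March 20, 2398: 79.
2362 has 365 days, so 365 − 217 = 148 days remain in 2362.
Full years 2363–2397: 26 common + 9 leap = 26×365 + 9×366 = 12784 days.
Total: 148 + 12784 + 79 = 13011 days.
13011 mod 7 = 5, so 5 days before Friday is Sunday.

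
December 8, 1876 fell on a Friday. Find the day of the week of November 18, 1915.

From December 8, 1876 to December 8, 1914: 38 years, of which 8 contain a Feb 29 — 30×365 + 8×366 = 13878 days.
(1900 is not a leap year (divisible by 100 but not 400).)
December 1914: 31 − 8 = 23 days remain.
Then 10 full months totalling 304 days.
November 1–18, 1915: 18 days.
Residual: 345 days.
Total: 14223 days.
14223 mod 7 = 6, so 6 days after Friday is Thursday.

Thursday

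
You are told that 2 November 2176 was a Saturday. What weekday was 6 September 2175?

Count forward from the earlier date (September 6, 2175) to the later (November 2, 2176):
Day-of-year of September 6, 2175: 249.
Day-of-year of November 2, 2176: 307.
2175 has 365 days, so 365 − 249 = 116 days remain in 2175.
Total: 116 + 307 = 423 days.
423 mod 7 = 3, so 3 days before Saturday is Wednesday.

Wednesday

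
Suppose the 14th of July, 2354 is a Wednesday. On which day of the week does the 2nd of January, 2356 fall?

Monday

July 14, 2354 → July 14, 2355: 365 days.
July 2355: 31 − 14 = 17 days remain.
Then August (31), September (30), October (31), November (30), December (31): 31 + 30 + 31 + 30 + 31 = 153 days.
January 1–2, 2356: 2 days.
Residual: 172 days.
Total: 537 days.
537 mod 7 = 5, so 5 days after Wednesday is Monday.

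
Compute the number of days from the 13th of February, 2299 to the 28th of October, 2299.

257

February 2299: 28 − 13 = 15 days remain (2299 is not a leap year, so February has 28 days).
Then March (31), April (30), May (31), June (30), July (31), August (31), September (30): 31 + 30 + 31 + 30 + 31 + 31 + 30 = 214 days.
October 1–28, 2299: 28 days.
Total: 15 + 214 + 28 = 257 days.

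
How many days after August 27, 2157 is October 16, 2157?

50

August 2157: 31 − 27 = 4 days remain.
Then September (30): 30 days.
October 1–16, 2157: 16 days.
Total: 4 + 30 + 16 = 50 days.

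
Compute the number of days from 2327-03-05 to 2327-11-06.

246

March 2327: 31 − 5 = 26 days remain.
Then April (30), May (31), June (30), July (31), August (31), September (30), October (31): 30 + 31 + 30 + 31 + 31 + 30 + 31 = 214 days.
November 1–6, 2327: 6 days.
Total: 26 + 214 + 6 = 246 days.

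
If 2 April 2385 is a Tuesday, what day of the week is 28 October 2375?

Tuesday

Count forward from the earlier date (October 28, 2375) to the later (April 2, 2385):
From October 28, 2375 to October 28, 2384: 9 years, of which 3 contain a Feb 29 — 6×365 + 3×366 = 3288 days.
October 2384: 31 − 28 = 3 days remain.
Then November (30), December (31), January (31), February 2385 (28), March (31): 30 + 31 + 31 + 28 + 31 = 151 days.
April 1–2, 2385: 2 days.
Residual: 156 days.
Total: 3444 days.
3444 is a multiple of 7, so 28 October 2375 falls on the same weekday: Tuesday.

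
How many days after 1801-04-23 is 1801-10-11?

171

April 1801: 30 − 23 = 7 days remain.
Then May (31), June (30), July (31), August (31), September (30): 31 + 30 + 31 + 31 + 30 = 153 days.
October 1–11, 1801: 11 days.
Total: 7 + 153 + 11 = 171 days.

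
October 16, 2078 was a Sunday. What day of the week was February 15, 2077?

Monday

Count forward from the earlier date (February 15, 2077) to the later (October 16, 2078):
February 2077: 28 − 15 = 13 days remain (2077 is not a leap year, so February has 28 days).
Then 19 full months totalling 579 days.
October 1–16, 2078: 16 days.
Total: 13 + 579 + 16 = 608 days.
608 mod 7 = 6, so 6 days before Sunday is Monday.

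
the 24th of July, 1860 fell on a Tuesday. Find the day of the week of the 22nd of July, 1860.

Count forward from the earlier date (July 22, 1860) to the later (July 24, 1860):
Within July 1860: 24 − 22 = 2 days.
2 mod 7 = 2, so 2 days before Tuesday is Sunday.

Sunday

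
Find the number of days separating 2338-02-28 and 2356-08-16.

6744

Day-of-year of February 28, 2338: 59.
Day-of-year of August 16, 2356: 229.
2338 has 365 days, so 365 − 59 = 306 days remain in 2338.
Full years 2339–2355: 13 common + 4 leap = 13×365 + 4×366 = 6209 days.
Total: 306 + 6209 + 229 = 6744 days.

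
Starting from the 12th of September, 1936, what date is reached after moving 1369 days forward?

the 12th of June, 1940

Count 1369 days after September 12, 1936:
September 12, 1936 → September 12, 1937: 365 days.
September 12, 1937 → September 12, 1938: 365 days.
September 12, 1938 → September 12, 1939: 365 days.
September 1939: 30 − 12 = 18 days remain.
Then October (31), November (30), December (31), January (31), February 1940 (29), March (31), April (30), May (31): 31 + 30 + 31 + 31 + 29 + 31 + 30 + 31 = 244 days.
June 1–12, 1940: 12 days.
Residual: 274 days.
Total: 1369 days.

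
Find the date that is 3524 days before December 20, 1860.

April 28, 1851

Count 3524 days before December 20, 1860:
From April 28, 1851 to April 28, 1860: 9 years, of which 3 contain a Feb 29 — 6×365 + 3×366 = 3288 days.
April 1860: 30 − 28 = 2 days remain.
Then May (31), June (30), July (31), August (31), September (30), October (31), November (30): 31 + 30 + 31 + 31 + 30 + 31 + 30 = 214 days.
December 1–20, 1860: 20 days.
Residual: 236 days.
Total: 3524 days.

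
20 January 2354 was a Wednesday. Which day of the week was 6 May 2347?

Count forward from the earlier date (May 6, 2347) to the later (January 20, 2354):
Day-of-year of May 6, 2347: 126.
Day-of-year of January 20, 2354: 20.
2347 has 365 days, so 365 − 126 = 239 days remain in 2347.
Full years: 2348: 366; 2349: 365; 2350: 365; 2351: 365; 2352: 366; 2353: 365. Sum = 2192.
Total: 239 + 2192 + 20 = 2451 days.
2451 mod 7 = 1, so 1 day before Wednesday is Tuesday.

Tuesday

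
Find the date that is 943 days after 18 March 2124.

17 October 2126

Count 943 days after March 18, 2124:
Day-of-year of March 18, 2124: 78.
Day-of-year of October 17, 2126: 290.
2124 has 366 days, so 366 − 78 = 288 days remain in 2124.
Full years: 2125: 365. Sum = 365.
Total: 288 + 365 + 290 = 943 days.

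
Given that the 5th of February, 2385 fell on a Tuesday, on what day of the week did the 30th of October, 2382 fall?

Saturday

Count forward from the earlier date (October 30, 2382) to the later (February 5, 2385):
October 30, 2382 → October 30, 2383: 365 days.
October 30, 2383 → October 30, 2384: 366 days (2384 is a leap year).
October 2384: 31 − 30 = 1 day remains.
Then November (30), December (31), January (31): 30 + 31 + 31 = 92 days.
February 1–5, 2385: 5 days (2385 is not a leap year).
Residual: 98 days.
Total: 829 days.
829 mod 7 = 3, so 3 days before Tuesday is Saturday.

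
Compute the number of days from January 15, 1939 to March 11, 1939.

55

January 1939: 31 − 15 = 16 days remain.
Then February 1939 (28): 28 days.
March 1–11, 1939: 11 days.
Total: 16 + 28 + 11 = 55 days.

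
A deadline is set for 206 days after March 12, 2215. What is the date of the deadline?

October 4, 2215

Count 206 days after March 12, 2215:
March 2215: 31 − 12 = 19 days remain.
Then April (30), May (31), June (30), July (31), August (31), September (30): 30 + 31 + 30 + 31 + 31 + 30 = 183 days.
October 1–4, 2215: 4 days.
Total: 19 + 183 + 4 = 206 days.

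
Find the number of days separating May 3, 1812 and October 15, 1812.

165

May 1812: 31 − 3 = 28 days remain.
Then June (30), July (31), August (31), September (30): 30 + 31 + 31 + 30 = 122 days.
October 1–15, 1812: 15 days.
Total: 28 + 122 + 15 = 165 days.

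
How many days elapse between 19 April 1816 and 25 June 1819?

1162

April 19, 1816 → April 19, 1817: 365 days.
April 19, 1817 → April 19, 1818: 365 days.
April 19, 1818 → April 19, 1819: 365 days.
April 1819: 30 − 19 = 11 days remain.
Then May (31): 31 days.
June 1–25, 1819: 25 days.
Residual: 67 days.
Total: 1162 days.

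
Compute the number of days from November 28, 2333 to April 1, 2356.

8160

From November 28, 2333 to November 28, 2355: 22 years, of which 5 contain a Feb 29 — 17×365 + 5×366 = 8035 days.
November 2355: 30 − 28 = 2 days remain.
Then December (31), January (31), February 2356 (29), March (31): 31 + 31 + 29 + 31 = 122 days.
April 1, 2356: 1 day.
Residual: 125 days.
Total: 8160 days.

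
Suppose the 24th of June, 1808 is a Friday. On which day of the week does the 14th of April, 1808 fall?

Count forward from the earlier date (April 14, 1808) to the later (June 24, 1808):
April 1808: 30 − 14 = 16 days remain.
Then May (31): 31 days.
June 1–24, 1808: 24 days.
Total: 16 + 31 + 24 = 71 days.
71 mod 7 = 1, so 1 day before Friday is Thursday.

Thursday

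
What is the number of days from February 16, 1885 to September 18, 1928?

Day-of-year of February 16, 1885: 47.
Day-of-year of September 18, 1928: 262.
1885 has 365 days, so 365 − 47 = 318 days remain in 1885.
Full years 1886–1927: 33 common + 9 leap = 33×365 + 9×366 = 15339 days.
Total: 318 + 15339 + 262 = 15919 days.

15919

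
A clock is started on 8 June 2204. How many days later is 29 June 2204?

Within June 2204: 29 − 8 = 21 days.

21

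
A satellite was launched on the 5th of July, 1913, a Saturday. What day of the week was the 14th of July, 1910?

Count forward from the earlier date (July 14, 1910) to the later (July 5, 1913):
July 14, 1910 → July 14, 1911: 365 days.
July 14, 1911 → July 14, 1912: 366 days (1912 is a leap year).
July 1912: 31 − 14 = 17 days remain.
Then 11 full months totalling 334 days.
July 1–5, 1913: 5 days.
Residual: 356 days.
Total: 1087 days.
1087 mod 7 = 2, so 2 days before Saturday is Thursday.

Thursday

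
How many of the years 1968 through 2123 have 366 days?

38

Years divisible by 4: 1968, 1972, …, 2120 — 39 in all.
Of these, 2100 is divisible by 100 but not 400, so not leap.
2000 is divisible by 400, so still leap.
Leap years: 39 − 1 = 38.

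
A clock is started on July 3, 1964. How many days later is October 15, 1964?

104

July 1964: 31 − 3 = 28 days remain.
Then August (31), September (30): 31 + 30 = 61 days.
October 1–15, 1964: 15 days.
Total: 28 + 61 + 15 = 104 days.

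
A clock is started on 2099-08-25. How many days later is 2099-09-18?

24

August 2099: 31 − 25 = 6 days remain.
September 1–18, 2099: 18 days.
Total: 6 + 18 = 24 days.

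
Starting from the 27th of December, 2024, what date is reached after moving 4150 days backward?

the 17th of August, 2013

Count 4150 days before December 27, 2024:
Day-of-year of August 17, 2013: 229.
Day-of-year of December 27, 2024: 362.
2013 has 365 days, so 365 − 229 = 136 days remain in 2013.
Full years 2014–2023: 8 common + 2 leap = 8×365 + 2×366 = 3652 days.
Total: 136 + 3652 + 362 = 4150 days.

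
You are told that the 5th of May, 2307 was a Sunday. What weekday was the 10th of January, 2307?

Thursday

Count forward from the earlier date (January 10, 2307) to the later (May 5, 2307):
January 2307: 31 − 10 = 21 days remain.
Then February 2307 (28), March (31), April (30): 28 + 31 + 30 = 89 days.
May 1–5, 2307: 5 days.
Total: 21 + 89 + 5 = 115 days.
115 mod 7 = 3, so 3 days before Sunday is Thursday.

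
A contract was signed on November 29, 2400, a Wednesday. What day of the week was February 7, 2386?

Count forward from the earlier date (February 7, 2386) to the later (November 29, 2400):
Day-of-year of February 7, 2386: 38.
Day-of-year of November 29, 2400: 334.
2386 has 365 days, so 365 − 38 = 327 days remain in 2386.
Full years 2387–2399: 10 common + 3 leap = 10×365 + 3×366 = 4748 days.
Total: 327 + 4748 + 334 = 5409 days.
5409 mod 7 = 5, so 5 days before Wednesday is Friday.

Friday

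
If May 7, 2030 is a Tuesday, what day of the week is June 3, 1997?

Count forward from the earlier date (June 3, 1997) to the later (May 7, 2030):
From June 3, 1997 to June 3, 2029: 32 years, of which 8 contain a Feb 29 — 24×365 + 8×366 = 11688 days.
(2000 is a leap year (divisible by 400).)
June 2029: 30 − 3 = 27 days remain.
Then 10 full months totalling 304 days.
May 1–7, 2030: 7 days.
Residual: 338 days.
Total: 12026 days.
12026 is a multiple of 7, so June 3, 1997 falls on the same weekday: Tuesday.

Tuesday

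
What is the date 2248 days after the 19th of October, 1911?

the 14th of December, 1917

Count 2248 days after October 19, 1911:
Day-of-year of October 19, 1911: 292.
Day-of-year of December 14, 1917: 348.
1911 has 365 days, so 365 − 292 = 73 days remain in 1911.
Full years: 1912: 366; 1913: 365; 1914: 365; 1915: 365; 1916: 366. Sum = 1827.
Total: 73 + 1827 + 348 = 2248 days.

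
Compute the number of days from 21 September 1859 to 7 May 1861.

Day-of-year of September 21, 1859: 264.
Day-of-year of May 7, 1861: 127.
1859 has 365 days, so 365 − 264 = 101 days remain in 1859.
Full years: 1860: 366. Sum = 366.
Total: 101 + 366 + 127 = 594 days.

594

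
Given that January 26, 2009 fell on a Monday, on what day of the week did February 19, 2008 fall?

Tuesday

Count forward from the earlier date (February 19, 2008) to the later (January 26, 2009):
Day-of-year of February 19, 2008: 50.
Day-of-year of January 26, 2009: 26.
2008 has 366 days, so 366 − 50 = 316 days remain in 2008.
Total: 316 + 26 = 342 days.
342 mod 7 = 6, so 6 days before Monday is Tuesday.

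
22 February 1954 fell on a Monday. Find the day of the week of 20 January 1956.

February 1954: 28 − 22 = 6 days remain (1954 is not a leap year, so February has 28 days).
Then 22 full months totalling 671 days.
January 1–20, 1956: 20 days.
Total: 6 + 671 + 20 = 697 days.
697 mod 7 = 4, so 4 days after Monday is Friday.

Friday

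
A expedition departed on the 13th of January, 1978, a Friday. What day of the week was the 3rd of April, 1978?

January 1978: 31 − 13 = 18 days remain.
Then February 1978 (28), March (31): 28 + 31 = 59 days.
April 1–3, 1978: 3 days.
Total: 18 + 59 + 3 = 80 days.
80 mod 7 = 3, so 3 days after Friday is Monday.

Monday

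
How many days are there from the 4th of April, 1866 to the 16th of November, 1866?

226

April 1866: 30 − 4 = 26 days remain.
Then May (31), June (30), July (31), August (31), September (30), October (31): 31 + 30 + 31 + 31 + 30 + 31 = 184 days.
November 1–16, 1866: 16 days.
Total: 26 + 184 + 16 = 226 days.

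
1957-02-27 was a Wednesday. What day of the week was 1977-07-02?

Saturday

Day-of-year of February 27, 1957: 58.
Day-of-year of July 2, 1977: 183.
1957 has 365 days, so 365 − 58 = 307 days remain in 1957.
Full years 1958–1976: 14 common + 5 leap = 14×365 + 5×366 = 6940 days.
Total: 307 + 6940 + 183 = 7430 days.
7430 mod 7 = 3, so 3 days after Wednesday is Saturday.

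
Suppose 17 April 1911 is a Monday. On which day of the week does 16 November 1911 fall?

April 1911: 30 − 17 = 13 days remain.
Then May (31), June (30), July (31), August (31), September (30), October (31): 31 + 30 + 31 + 31 + 30 + 31 = 184 days.
November 1–16, 1911: 16 days.
Total: 13 + 184 + 16 = 213 days.
213 mod 7 = 3, so 3 days after Monday is Thursday.

Thursday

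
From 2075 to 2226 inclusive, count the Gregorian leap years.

Years divisible by 4: 2076, 2080, …, 2224 — 38 in all.
Of these, 2100, 2200 are divisible by 100 but not 400, so not leap.
Leap years: 38 − 2 = 36.

36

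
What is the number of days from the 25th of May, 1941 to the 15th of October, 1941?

May 1941: 31 − 25 = 6 days remain.
Then June (30), July (31), August (31), September (30): 30 + 31 + 31 + 30 = 122 days.
October 1–15, 1941: 15 days.
Total: 6 + 122 + 15 = 143 days.

143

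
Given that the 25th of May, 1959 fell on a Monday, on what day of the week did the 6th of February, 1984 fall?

From May 25, 1959 to May 25, 1983: 24 years, of which 6 contain a Feb 29 — 18×365 + 6×366 = 8766 days.
May 1983: 31 − 25 = 6 days remain.
Then June (30), July (31), August (31), September (30), October (31), November (30), December (31), January (31): 30 + 31 + 31 + 30 + 31 + 30 + 31 + 31 = 245 days.
February 1–6, 1984: 6 days (1984 is a leap year).
Residual: 257 days.
Total: 9023 days.
9023 is a multiple of 7, so the 6th of February, 1984 falls on the same weekday: Monday.

Monday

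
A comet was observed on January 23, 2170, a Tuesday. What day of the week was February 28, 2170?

Wednesday

January 2170: 31 − 23 = 8 days remain.
February 1–28, 2170: 28 days (2170 is not a leap year).
Total: 8 + 28 = 36 days.
36 mod 7 = 1, so 1 day after Tuesday is Wednesday.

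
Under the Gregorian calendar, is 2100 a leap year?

2100 is not a leap year (divisible by 100 but not 400).

No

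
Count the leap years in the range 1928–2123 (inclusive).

Years divisible by 4: 1928, 1932, …, 2120 — 49 in all.
Of these, 2100 is divisible by 100 but not 400, so not leap.
2000 is divisible by 400, so still leap.
Leap years: 49 − 1 = 48.

48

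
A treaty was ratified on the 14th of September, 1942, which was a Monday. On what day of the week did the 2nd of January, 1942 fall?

Count forward from the earlier date (January 2, 1942) to the later (September 14, 1942):
January 1942: 31 − 2 = 29 days remain.
Then February 1942 (28), March (31), April (30), May (31), June (30), July (31), August (31): 28 + 31 + 30 + 31 + 30 + 31 + 31 = 212 days.
September 1–14, 1942: 14 days.
Total: 29 + 212 + 14 = 255 days.
255 mod 7 = 3, so 3 days before Monday is Friday.

Friday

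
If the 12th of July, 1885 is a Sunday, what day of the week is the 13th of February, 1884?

Wednesday

Count forward from the earlier date (February 13, 1884) to the later (July 12, 1885):
Day-of-year of February 13, 1884: 44.
Day-of-year of July 12, 1885: 193.
1884 has 366 days, so 366 − 44 = 322 days remain in 1884.
Total: 322 + 193 = 515 days.
515 mod 7 = 4, so 4 days before Sunday is Wednesday.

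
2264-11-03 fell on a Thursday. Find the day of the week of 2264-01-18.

Monday

Count forward from the earlier date (January 18, 2264) to the later (November 3, 2264):
January 2264: 31 − 18 = 13 days remain.
Then 9 full months totalling 274 days.
November 1–3, 2264: 3 days.
Total: 13 + 274 + 3 = 290 days.
290 mod 7 = 3, so 3 days before Thursday is Monday.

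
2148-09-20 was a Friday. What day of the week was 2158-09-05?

Tuesday

From September 20, 2148 to September 20, 2157: 9 years, of which 2 contain a Feb 29 — 7×365 + 2×366 = 3287 days.
September 2157: 30 − 20 = 10 days remain.
Then 11 full months totalling 335 days.
September 1–5, 2158: 5 days.
Residual: 350 days.
Total: 3637 days.
3637 mod 7 = 4, so 4 days after Friday is Tuesday.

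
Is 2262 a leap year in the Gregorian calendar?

No

2262 is not a leap year.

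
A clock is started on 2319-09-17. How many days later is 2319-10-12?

25

September 2319: 30 − 17 = 13 days remain.
October 1–12, 2319: 12 days.
Total: 13 + 12 = 25 days.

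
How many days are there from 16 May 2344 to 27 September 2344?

134

May 2344: 31 − 16 = 15 days remain.
Then June (30), July (31), August (31): 30 + 31 + 31 = 92 days.
September 1–27, 2344: 27 days.
Total: 15 + 92 + 27 = 134 days.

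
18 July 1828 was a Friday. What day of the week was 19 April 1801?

Sunday

Count forward from the earlier date (April 19, 1801) to the later (July 18, 1828):
From April 19, 1801 to April 19, 1828: 27 years, of which 7 contain a Feb 29 — 20×365 + 7×366 = 9862 days.
April 1828: 30 − 19 = 11 days remain.
Then May (31), June (30): 31 + 30 = 61 days.
July 1–18, 1828: 18 days.
Residual: 90 days.
Total: 9952 days.
9952 mod 7 = 5, so 5 days before Friday is Sunday.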